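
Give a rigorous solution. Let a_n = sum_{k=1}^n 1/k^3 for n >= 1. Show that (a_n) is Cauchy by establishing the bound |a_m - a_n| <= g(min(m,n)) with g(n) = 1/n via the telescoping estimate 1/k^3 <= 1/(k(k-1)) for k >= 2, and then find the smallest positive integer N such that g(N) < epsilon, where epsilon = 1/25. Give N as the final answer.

For m > n >= 1: |a_m - a_n| = sum_{k=n+1}^m 1/k^3.
Use 1/k^3 <= 1/(k(k-1)) = 1/(k-1) - 1/k for k >= 2 (which holds since k^3 >= k^2 >= k(k-1) for k >= 2):
sum_{k=n+1}^m 1/k^3 <= sum_{k=n+1}^m (1/(k-1) - 1/k) = 1/n - 1/m <= 1/n.
By symmetry the same bound holds with n,m swapped, so |a_m - a_n| <= 1/min(m,n) = g(min(m,n)). Since g(n) -> 0, (a_n) is Cauchy.
Now solve g(N) < 1/25: 1/N < 1/25 <=> N > 1/(1/25) = 25.
The smallest integer strictly greater than 25 is N = 26.
Check: g(26) = 1/26 < 1/25; g(25) = 1/25 >= 1/25. So N = 26.

26


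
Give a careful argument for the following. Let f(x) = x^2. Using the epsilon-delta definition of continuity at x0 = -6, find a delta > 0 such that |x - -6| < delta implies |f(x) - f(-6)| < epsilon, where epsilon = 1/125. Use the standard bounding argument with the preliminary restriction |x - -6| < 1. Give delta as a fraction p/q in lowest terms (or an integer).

Factor: |x^2 - (-6)^2| = |x - -6| * |x + -6|.
Impose |x - -6| < 1 first. Then |x + -6| = |(x - -6) + 2*(-6)| <= |x - -6| + 2*|-6| < 1 + 12 = 13.
So |x^2 - (-6)^2| < delta * 13.
We need delta * 13 <= 1/125, i.e. delta <= 1/125/13 = 1/1625.
Since 1/1625 < 1, this is tighter than 1; take delta = 1/1625.
So delta = 1/1625 works.

1/1625


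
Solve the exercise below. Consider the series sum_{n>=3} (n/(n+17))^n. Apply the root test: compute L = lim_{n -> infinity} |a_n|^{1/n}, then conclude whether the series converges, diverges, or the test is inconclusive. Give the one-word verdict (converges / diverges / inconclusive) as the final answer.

Let a_n denote the general term. Form |a_n|^(1/n) and simplify:
|a_n|^(1/n) = n/(n + 17)
Take the limit as n -> infinity: L = 1.
Since L = 1, the root test is inconclusive. (In fact a_n = (n/(n+17))^n -> e^(-17) != 0, so the nth-term test shows divergence; but the root test itself gives no conclusion.)

inconclusive


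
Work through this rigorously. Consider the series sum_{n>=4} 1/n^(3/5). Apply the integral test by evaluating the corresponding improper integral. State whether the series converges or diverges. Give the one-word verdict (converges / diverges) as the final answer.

Let f(x) = x^(-3/5). Then f is positive, continuous, and decreasing on [4, infinity), so the integral test applies.
Compute the improper integral int_{4}^infinity f(x) dx:
  antiderivative F(x) = 5*x^(2/5)/2.
  As x -> infinity, F(x) -> infinity (since p = 3/5 < 1).
  So the integral diverges. By the integral test, the series diverges.

diverges


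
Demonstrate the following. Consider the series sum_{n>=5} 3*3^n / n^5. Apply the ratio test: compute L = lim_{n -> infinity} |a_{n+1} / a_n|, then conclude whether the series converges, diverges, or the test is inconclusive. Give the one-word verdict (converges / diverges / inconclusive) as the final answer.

Let a_n denote the general term. Form the ratio a_{n+1}/a_n and simplify:
a_{n+1}/a_n = 3*n^5/(n + 1)^5
Take the limit as n -> infinity: L = 3.
Since L = 3 > 1 (or L = infinity), the ratio test implies the series diverges.

diverges


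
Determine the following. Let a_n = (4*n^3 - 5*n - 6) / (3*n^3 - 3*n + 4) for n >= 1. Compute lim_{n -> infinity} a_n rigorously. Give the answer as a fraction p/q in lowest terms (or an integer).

Divide numerator and denominator by n^3, the highest power:
numerator / n^3 = 4 - 5/n^2 - 6/n^3
denominator / n^3 = 3 - 3/n^2 + 4/n^3
As n -> infinity, all terms of the form c/n^k (k >= 1) tend to 0.
So numerator / n^3 -> 4 and denominator / n^3 -> 3.
Therefore lim a_n = 4/3.

4/3


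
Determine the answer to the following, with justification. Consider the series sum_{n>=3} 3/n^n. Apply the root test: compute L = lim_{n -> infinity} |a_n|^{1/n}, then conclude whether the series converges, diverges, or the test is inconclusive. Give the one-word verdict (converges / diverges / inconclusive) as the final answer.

Let a_n denote the general term. Form |a_n|^(1/n) and simplify:
|a_n|^(1/n) = 3^(1/n)/n
Take the limit as n -> infinity: L = 0.
Since L = 0 < 1, the root test implies convergence.

converges


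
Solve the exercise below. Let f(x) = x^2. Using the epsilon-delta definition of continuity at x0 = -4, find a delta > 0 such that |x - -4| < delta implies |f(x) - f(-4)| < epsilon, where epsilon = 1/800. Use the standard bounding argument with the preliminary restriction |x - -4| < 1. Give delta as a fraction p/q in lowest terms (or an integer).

Factor: |x^2 - (-4)^2| = |x - -4| * |x + -4|.
Impose |x - -4| < 1 first. Then |x + -4| = |(x - -4) + 2*(-4)| <= |x - -4| + 2*|-4| < 1 + 8 = 9.
So |x^2 - (-4)^2| < delta * 9.
We need delta * 9 <= 1/800, i.e. delta <= 1/800/9 = 1/7200.
Since 1/7200 < 1, this is tighter than 1; take delta = 1/7200.
So delta = 1/7200 works.

1/7200


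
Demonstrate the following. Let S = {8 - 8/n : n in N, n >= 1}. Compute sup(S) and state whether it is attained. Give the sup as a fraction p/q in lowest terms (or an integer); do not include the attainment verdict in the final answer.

Analysis:
- Values: 0, 4, 16/3, 6, ... strictly increasing.
- Minimum is 0 (n=1); inf = 0 (attained).
- 8 - 8/n -> 8 from below; sup = 8, not attained.
Conclusion: sup(S) = 8, not attained in S.

8


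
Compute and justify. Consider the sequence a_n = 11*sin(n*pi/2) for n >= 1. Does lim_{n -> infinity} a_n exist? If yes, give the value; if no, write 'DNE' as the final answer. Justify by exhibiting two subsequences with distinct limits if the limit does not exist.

Examine the behaviour of a_n along subsequences.
a_{4k+1} = 11*sin(pi/2 + 2k*pi) = 11 -> 11. a_{4k+3} = 11*sin(3pi/2 + 2k*pi) = -11 -> -11.
Since these two subsequential limits are 11 and -11, distinct, the full sequence cannot converge (a convergent sequence has all subsequences tending to the same limit). So lim a_n does not exist.

DNE


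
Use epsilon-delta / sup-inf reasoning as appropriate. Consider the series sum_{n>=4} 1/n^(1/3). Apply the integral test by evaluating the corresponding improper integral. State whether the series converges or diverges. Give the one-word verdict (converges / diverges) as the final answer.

Let f(x) = x^(-1/3). Then f is positive, continuous, and decreasing on [4, infinity), so the integral test applies.
Compute the improper integral int_{4}^infinity f(x) dx:
  antiderivative F(x) = 3*x^(2/3)/2.
  As x -> infinity, F(x) -> infinity (since p = 1/3 < 1).
  So the integral diverges. By the integral test, the series diverges.

diverges


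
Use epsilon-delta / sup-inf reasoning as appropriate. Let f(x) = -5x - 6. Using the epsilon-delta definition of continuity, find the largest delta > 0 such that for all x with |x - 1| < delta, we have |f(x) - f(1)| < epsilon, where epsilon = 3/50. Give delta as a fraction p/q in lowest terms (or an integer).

We compute f(1) = -5*(1) - 6 = -11.
|f(x) - f(1)| = |-5x - 6 - (-11)| = |-5(x - 1)| = 5|x - 1|.
We need 5|x - 1| < 3/50, i.e. |x - 1| < 3/50 / 5 = 3/250.
So any delta <= 3/250 works. Conversely, if delta > 3/250, then x = 1 + 3/250 satisfies |x - 1| = 3/250 < delta but |f(x) - f(1)| = 5 * 3/250 = 3/50, which is not < 3/50; so no larger delta works.
Hence the largest such delta is 3/250.

3/250


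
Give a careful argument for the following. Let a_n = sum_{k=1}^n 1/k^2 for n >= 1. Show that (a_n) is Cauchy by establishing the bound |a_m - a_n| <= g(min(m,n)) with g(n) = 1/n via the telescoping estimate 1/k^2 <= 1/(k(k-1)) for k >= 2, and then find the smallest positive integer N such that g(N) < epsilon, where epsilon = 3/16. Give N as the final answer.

For m > n >= 1: |a_m - a_n| = sum_{k=n+1}^m 1/k^2.
Use 1/k^2 <= 1/(k(k-1)) = 1/(k-1) - 1/k for k >= 2:
sum_{k=n+1}^m 1/k^2 <= sum_{k=n+1}^m (1/(k-1) - 1/k) = 1/n - 1/m <= 1/n.
By symmetry the same bound holds with n,m swapped, so |a_m - a_n| <= 1/min(m,n) = g(min(m,n)). Since g(n) -> 0, (a_n) is Cauchy.
Now solve g(N) < 3/16: 1/N < 3/16 <=> N > 1/(3/16) = 16/3.
The smallest integer strictly greater than 16/3 is N = 6.
Check: g(6) = 1/6 < 3/16; g(5) = 1/5 >= 3/16. So N = 6.

6


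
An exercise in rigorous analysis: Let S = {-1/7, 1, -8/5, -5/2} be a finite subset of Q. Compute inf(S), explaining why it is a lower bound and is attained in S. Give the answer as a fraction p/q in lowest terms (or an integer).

S is finite, so inf(S) = min(S).
Sorted increasing:
-5/2, -8/5, -1/7, 1
The extremum is -5/2.
For every x in S, x >= -5/2. And -5/2 is in S, so it is attained.
Therefore inf(S) = -5/2.

-5/2


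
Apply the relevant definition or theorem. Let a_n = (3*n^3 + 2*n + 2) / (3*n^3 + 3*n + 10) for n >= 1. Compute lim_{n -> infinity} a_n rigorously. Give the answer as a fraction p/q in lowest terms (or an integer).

Divide numerator and denominator by n^3, the highest power:
numerator / n^3 = 3 + 2/n^2 + 2/n^3
denominator / n^3 = 3 + 3/n^2 + 10/n^3
As n -> infinity, all terms of the form c/n^k (k >= 1) tend to 0.
So numerator / n^3 -> 3 and denominator / n^3 -> 3.
Therefore lim a_n = 1.

1


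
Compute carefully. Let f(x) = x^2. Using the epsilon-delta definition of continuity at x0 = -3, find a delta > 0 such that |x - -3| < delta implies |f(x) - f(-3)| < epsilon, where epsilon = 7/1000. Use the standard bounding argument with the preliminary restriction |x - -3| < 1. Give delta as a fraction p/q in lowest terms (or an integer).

Factor: |x^2 - (-3)^2| = |x - -3| * |x + -3|.
Impose |x - -3| < 1 first. Then |x + -3| = |(x - -3) + 2*(-3)| <= |x - -3| + 2*|-3| < 1 + 6 = 7.
So |x^2 - (-3)^2| < delta * 7.
We need delta * 7 <= 7/1000, i.e. delta <= 7/1000/7 = 1/1000.
Since 1/1000 < 1, this is tighter than 1; take delta = 1/1000.
So delta = 1/1000 works.

1/1000


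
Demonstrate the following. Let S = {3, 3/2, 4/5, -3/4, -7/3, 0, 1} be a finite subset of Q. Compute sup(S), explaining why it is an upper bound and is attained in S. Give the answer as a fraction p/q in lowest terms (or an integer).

S is finite, so sup(S) = max(S).
Sorted decreasing:
3, 3/2, 1, 4/5, 0, -3/4, -7/3
The extremum is 3.
For every x in S, x <= 3. And 3 is in S, so it is attained.
Therefore sup(S) = 3.

3


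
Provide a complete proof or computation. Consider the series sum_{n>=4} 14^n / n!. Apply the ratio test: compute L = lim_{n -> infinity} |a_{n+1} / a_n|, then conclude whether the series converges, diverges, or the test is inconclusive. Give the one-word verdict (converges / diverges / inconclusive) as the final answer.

Let a_n denote the general term. Form the ratio a_{n+1}/a_n and simplify:
a_{n+1}/a_n = 14/(n + 1)
Take the limit as n -> infinity: L = 0.
Since L = 0 < 1, the ratio test implies the series converges.

converges


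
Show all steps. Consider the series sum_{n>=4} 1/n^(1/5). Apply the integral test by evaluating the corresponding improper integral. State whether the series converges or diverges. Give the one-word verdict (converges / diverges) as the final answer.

Let f(x) = x^(-1/5). Then f is positive, continuous, and decreasing on [4, infinity), so the integral test applies.
Compute the improper integral int_{4}^infinity f(x) dx:
  antiderivative F(x) = 5*x^(4/5)/4.
  As x -> infinity, F(x) -> infinity (since p = 1/5 < 1).
  So the integral diverges. By the integral test, the series diverges.

diverges


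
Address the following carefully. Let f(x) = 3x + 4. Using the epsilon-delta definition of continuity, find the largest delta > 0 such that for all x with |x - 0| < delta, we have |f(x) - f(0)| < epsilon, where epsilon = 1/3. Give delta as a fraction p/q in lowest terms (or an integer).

We compute f(0) = 3*(0) + 4 = 4.
|f(x) - f(0)| = |3x + 4 - (4)| = |3(x - 0)| = 3|x - 0|.
We need 3|x - 0| < 1/3, i.e. |x - 0| < 1/3 / 3 = 1/9.
So any delta <= 1/9 works. Conversely, if delta > 1/9, then x = 0 + 1/9 satisfies |x - 0| = 1/9 < delta but |f(x) - f(0)| = 3 * 1/9 = 1/3, which is not < 1/3; so no larger delta works.
Hence the largest such delta is 1/9.

1/9


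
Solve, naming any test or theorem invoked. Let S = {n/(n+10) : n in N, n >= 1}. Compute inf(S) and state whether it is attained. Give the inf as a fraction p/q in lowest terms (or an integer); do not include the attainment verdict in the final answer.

Analysis:
- Values: 1/11, 1/6, 3/13, 2/7, ... strictly increasing.
- Minimum is 1/11 (n=1); inf = 1/11 (attained).
- n/(n+10) = 1 - 10/(n+10) -> 1 from below as n -> infinity, and never equals 1.
- So sup = 1 (not attained).
Conclusion: inf(S) = 1/11, attained in S.

1/11


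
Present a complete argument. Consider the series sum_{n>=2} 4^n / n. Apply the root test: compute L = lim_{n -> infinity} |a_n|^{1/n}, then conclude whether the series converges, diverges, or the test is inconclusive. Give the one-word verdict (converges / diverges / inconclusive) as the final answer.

Let a_n denote the general term. Form |a_n|^(1/n) and simplify:
|a_n|^(1/n) = 4/n^(1/n)
Take the limit as n -> infinity: L = 4.
Since L = 4 > 1, the root test implies divergence.

diverges


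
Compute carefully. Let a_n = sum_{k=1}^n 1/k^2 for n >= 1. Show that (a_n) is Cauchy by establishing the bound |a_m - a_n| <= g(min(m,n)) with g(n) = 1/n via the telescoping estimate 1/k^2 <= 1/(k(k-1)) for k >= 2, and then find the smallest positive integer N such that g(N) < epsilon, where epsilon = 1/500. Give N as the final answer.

For m > n >= 1: |a_m - a_n| = sum_{k=n+1}^m 1/k^2.
Use 1/k^2 <= 1/(k(k-1)) = 1/(k-1) - 1/k for k >= 2:
sum_{k=n+1}^m 1/k^2 <= sum_{k=n+1}^m (1/(k-1) - 1/k) = 1/n - 1/m <= 1/n.
By symmetry the same bound holds with n,m swapped, so |a_m - a_n| <= 1/min(m,n) = g(min(m,n)). Since g(n) -> 0, (a_n) is Cauchy.
Now solve g(N) < 1/500: 1/N < 1/500 <=> N > 1/(1/500) = 500.
The smallest integer strictly greater than 500 is N = 501.
Check: g(501) = 1/501 < 1/500; g(500) = 1/500 >= 1/500. So N = 501.

501


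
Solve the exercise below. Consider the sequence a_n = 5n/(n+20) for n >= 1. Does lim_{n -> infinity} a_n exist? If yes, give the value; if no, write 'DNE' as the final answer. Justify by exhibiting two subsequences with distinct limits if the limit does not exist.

Examine the behaviour of a_n along subsequences.
Even-n subsequence a_{2k} = 5(2k)/(2k+20) -> 5. Odd-n subsequence a_{2k+1} = 5(2k+1)/(2k+21) -> 5. Both tend to 5, which suggests the limit is 5; verify directly.
|a_n - 5| = |5n - 5(n+20)| / (n+20) = 100/(n+20) < 100/n for every n >= 1.
Given epsilon > 0, choose a positive integer N > 100/epsilon. Then for all n >= N, |a_n - 5| < 100/n <= 100/N < epsilon.
So by the definition of the limit, lim a_n exists and equals 5.

5


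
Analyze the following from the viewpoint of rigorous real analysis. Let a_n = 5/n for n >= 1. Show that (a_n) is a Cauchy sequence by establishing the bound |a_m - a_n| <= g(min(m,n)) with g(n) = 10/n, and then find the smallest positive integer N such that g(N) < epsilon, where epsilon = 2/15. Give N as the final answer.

For any m, n >= 1, by the triangle inequality:
|a_m - a_n| = |5/m - 5/n| <= 5*1/m + 5*1/n <= 10/min(m,n).
So g(n) = 10/n bounds the Cauchy difference. Since g(n) -> 0, (a_n) is Cauchy.
Now solve g(N) < 2/15: 10/N < 2/15 <=> N > 10 / (2/15) = 75.
The smallest integer strictly greater than 75 is N = 76.
Check: g(76) = 10/76 = 5/38 < 2/15; g(75) = 2/15 >= 2/15. So N = 76.

76


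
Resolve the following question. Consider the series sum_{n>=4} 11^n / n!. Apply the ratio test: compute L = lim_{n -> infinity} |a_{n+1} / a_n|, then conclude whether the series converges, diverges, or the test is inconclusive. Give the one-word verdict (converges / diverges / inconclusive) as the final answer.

Let a_n denote the general term. Form the ratio a_{n+1}/a_n and simplify:
a_{n+1}/a_n = 11/(n + 1)
Take the limit as n -> infinity: L = 0.
Since L = 0 < 1, the ratio test implies the series converges.

converges


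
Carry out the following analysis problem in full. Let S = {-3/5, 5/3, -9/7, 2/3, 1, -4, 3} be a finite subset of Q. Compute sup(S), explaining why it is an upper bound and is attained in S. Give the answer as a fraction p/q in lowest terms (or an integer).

S is finite, so sup(S) = max(S).
Sorted decreasing:
3, 5/3, 1, 2/3, -3/5, -9/7, -4
The extremum is 3.
For every x in S, x <= 3. And 3 is in S, so it is attained.
Therefore sup(S) = 3.

3


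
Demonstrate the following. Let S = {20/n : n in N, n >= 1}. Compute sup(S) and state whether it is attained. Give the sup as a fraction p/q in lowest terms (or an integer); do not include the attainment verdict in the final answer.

Analysis:
- Values: 20, 10, 20/3, 5, ... strictly decreasing.
- The maximum is 20 (n=1); sup = 20 (attained).
- The set is bounded below by 0; 20/n -> 0 so 0 is the greatest lower bound.
- 0 is not in the set, so inf = 0 is not attained.
Conclusion: sup(S) = 20, attained in S.

20


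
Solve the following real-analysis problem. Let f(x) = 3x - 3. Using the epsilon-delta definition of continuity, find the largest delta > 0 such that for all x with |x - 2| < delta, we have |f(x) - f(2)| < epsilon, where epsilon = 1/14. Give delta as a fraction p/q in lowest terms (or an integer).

We compute f(2) = 3*(2) - 3 = 3.
|f(x) - f(2)| = |3x - 3 - (3)| = |3(x - 2)| = 3|x - 2|.
We need 3|x - 2| < 1/14, i.e. |x - 2| < 1/14 / 3 = 1/42.
So any delta <= 1/42 works. Conversely, if delta > 1/42, then x = 2 + 1/42 satisfies |x - 2| = 1/42 < delta but |f(x) - f(2)| = 3 * 1/42 = 1/14, which is not < 1/14; so no larger delta works.
Hence the largest such delta is 1/42.

1/42


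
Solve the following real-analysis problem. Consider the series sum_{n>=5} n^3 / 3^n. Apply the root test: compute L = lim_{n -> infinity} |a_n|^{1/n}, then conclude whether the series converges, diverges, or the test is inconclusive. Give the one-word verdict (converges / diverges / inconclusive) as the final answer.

Let a_n denote the general term. Form |a_n|^(1/n) and simplify:
|a_n|^(1/n) = n^(3/n)/3
Take the limit as n -> infinity: L = 1/3.
Since L = 1/3 < 1, the root test implies convergence.

converges


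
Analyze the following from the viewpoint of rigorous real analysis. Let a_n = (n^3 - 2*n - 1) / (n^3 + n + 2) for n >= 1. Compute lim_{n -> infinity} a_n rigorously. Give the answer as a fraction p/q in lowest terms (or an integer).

Divide numerator and denominator by n^3, the highest power:
numerator / n^3 = 1 - 2/n^2 - 1/n^3
denominator / n^3 = 1 + n^(-2) + 2/n^3
As n -> infinity, all terms of the form c/n^k (k >= 1) tend to 0.
So numerator / n^3 -> 1 and denominator / n^3 -> 1.
Therefore lim a_n = 1.

1


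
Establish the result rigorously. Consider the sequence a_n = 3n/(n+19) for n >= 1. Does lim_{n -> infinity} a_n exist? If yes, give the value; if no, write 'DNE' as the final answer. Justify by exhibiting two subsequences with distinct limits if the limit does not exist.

Examine the behaviour of a_n along subsequences.
Even-n subsequence a_{2k} = 3(2k)/(2k+19) -> 3. Odd-n subsequence a_{2k+1} = 3(2k+1)/(2k+20) -> 3. Both tend to 3, which suggests the limit is 3; verify directly.
|a_n - 3| = |3n - 3(n+19)| / (n+19) = 57/(n+19) < 57/n for every n >= 1.
Given epsilon > 0, choose a positive integer N > 57/epsilon. Then for all n >= N, |a_n - 3| < 57/n <= 57/N < epsilon.
So by the definition of the limit, lim a_n exists and equals 3.

3


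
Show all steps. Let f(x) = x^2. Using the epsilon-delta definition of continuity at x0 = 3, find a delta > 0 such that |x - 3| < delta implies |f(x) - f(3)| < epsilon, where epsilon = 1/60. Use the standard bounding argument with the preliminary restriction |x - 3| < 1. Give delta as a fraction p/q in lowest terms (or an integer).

Factor: |x^2 - (3)^2| = |x - 3| * |x + 3|.
Impose |x - 3| < 1 first. Then |x + 3| = |(x - 3) + 2*(3)| <= |x - 3| + 2*|3| < 1 + 6 = 7.
So |x^2 - (3)^2| < delta * 7.
We need delta * 7 <= 1/60, i.e. delta <= 1/60/7 = 1/420.
Since 1/420 < 1, this is tighter than 1; take delta = 1/420.
So delta = 1/420 works.

1/420


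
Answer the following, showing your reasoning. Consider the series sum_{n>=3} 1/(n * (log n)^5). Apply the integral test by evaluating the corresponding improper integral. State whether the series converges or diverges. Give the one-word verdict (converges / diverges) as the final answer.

Let f(x) = 1/(x*log(x)^5). Then f is positive, continuous, and decreasing on [3, infinity), so the integral test applies.
Compute the improper integral int_{3}^infinity f(x) dx:
  antiderivative F(x) = -1/(4*log(x)^4).
  F(x) -> 0 as x -> infinity.  int = 0 - F(3) = 1/(4*log(3)^4) < infinity. By the integral test, the series converges.

converges


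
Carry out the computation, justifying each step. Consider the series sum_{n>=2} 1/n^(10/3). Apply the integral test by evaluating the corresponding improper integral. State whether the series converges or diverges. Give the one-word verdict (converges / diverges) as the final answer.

Let f(x) = x^(-10/3). Then f is positive, continuous, and decreasing on [2, infinity), so the integral test applies.
Compute the improper integral int_{2}^infinity f(x) dx:
  antiderivative F(x) = -3/(7*x^(7/3)).
  As x -> infinity, F(x) -> 0 (since p = 10/3 > 1).
  So int = F(infinity) - F(2) = 0 - (-3*2^(2/3)/56) = 3*2^(2/3)/56.
  Finite, so by the integral test, the series converges.

converges


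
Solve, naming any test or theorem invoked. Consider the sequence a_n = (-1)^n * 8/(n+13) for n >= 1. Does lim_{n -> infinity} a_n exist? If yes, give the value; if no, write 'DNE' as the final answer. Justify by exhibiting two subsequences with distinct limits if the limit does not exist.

Examine the behaviour of a_n along subsequences.
Even-n subsequence a_{2k} = 8/(2k+13) -> 0. Odd-n subsequence a_{2k+1} = -8/(2k+14) -> 0. Both tend to 0, which suggests the limit is 0; verify directly.
|a_n - 0| = 8/(n+13) < 8/n for every n >= 1.
Given epsilon > 0, choose a positive integer N > 8/epsilon. Then for all n >= N, |a_n| < 8/n <= 8/N < epsilon.
So by the definition of the limit, lim a_n exists and equals 0.

0


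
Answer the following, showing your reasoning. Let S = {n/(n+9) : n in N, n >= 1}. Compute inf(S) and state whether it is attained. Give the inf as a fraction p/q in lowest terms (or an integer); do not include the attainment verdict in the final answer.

Analysis:
- Values: 1/10, 2/11, 1/4, 4/13, ... strictly increasing.
- Minimum is 1/10 (n=1); inf = 1/10 (attained).
- n/(n+9) = 1 - 9/(n+9) -> 1 from below as n -> infinity, and never equals 1.
- So sup = 1 (not attained).
Conclusion: inf(S) = 1/10, attained in S.

1/10


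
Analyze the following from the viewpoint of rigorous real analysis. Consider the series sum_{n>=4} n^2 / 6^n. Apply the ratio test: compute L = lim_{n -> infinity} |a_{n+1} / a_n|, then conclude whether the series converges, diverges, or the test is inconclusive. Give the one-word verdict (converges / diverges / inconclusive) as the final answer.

Let a_n denote the general term. Form the ratio a_{n+1}/a_n and simplify:
a_{n+1}/a_n = (n + 1)^2/(6*n^2)
Take the limit as n -> infinity: L = 1/6.
Since L = 1/6 < 1, the ratio test implies the series converges.

converges


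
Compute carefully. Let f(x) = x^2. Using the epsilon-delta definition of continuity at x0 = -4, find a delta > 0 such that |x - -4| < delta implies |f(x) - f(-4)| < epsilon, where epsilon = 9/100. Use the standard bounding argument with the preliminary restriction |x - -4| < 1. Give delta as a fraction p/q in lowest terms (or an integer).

Factor: |x^2 - (-4)^2| = |x - -4| * |x + -4|.
Impose |x - -4| < 1 first. Then |x + -4| = |(x - -4) + 2*(-4)| <= |x - -4| + 2*|-4| < 1 + 8 = 9.
So |x^2 - (-4)^2| < delta * 9.
We need delta * 9 <= 9/100, i.e. delta <= 9/100/9 = 1/100.
Since 1/100 < 1, this is tighter than 1; take delta = 1/100.
So delta = 1/100 works.

1/100


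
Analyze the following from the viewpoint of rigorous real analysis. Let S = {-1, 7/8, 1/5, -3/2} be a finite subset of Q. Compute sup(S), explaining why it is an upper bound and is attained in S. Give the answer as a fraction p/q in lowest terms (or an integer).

S is finite, so sup(S) = max(S).
Sorted decreasing:
7/8, 1/5, -1, -3/2
The extremum is 7/8.
For every x in S, x <= 7/8. And 7/8 is in S, so it is attained.
Therefore sup(S) = 7/8.

7/8


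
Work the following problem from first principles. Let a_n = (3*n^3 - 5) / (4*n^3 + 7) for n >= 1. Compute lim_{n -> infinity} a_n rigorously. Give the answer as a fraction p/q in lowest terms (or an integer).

Divide numerator and denominator by n^3, the highest power:
numerator / n^3 = 3 - 5/n^3
denominator / n^3 = 4 + 7/n^3
As n -> infinity, all terms of the form c/n^k (k >= 1) tend to 0.
So numerator / n^3 -> 3 and denominator / n^3 -> 4.
Therefore lim a_n = 3/4.

3/4


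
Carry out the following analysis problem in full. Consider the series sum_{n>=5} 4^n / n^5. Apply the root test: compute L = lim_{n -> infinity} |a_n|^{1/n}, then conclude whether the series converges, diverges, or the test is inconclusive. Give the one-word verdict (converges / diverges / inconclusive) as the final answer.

Let a_n denote the general term. Form |a_n|^(1/n) and simplify:
|a_n|^(1/n) = 4/n^(5/n)
Take the limit as n -> infinity: L = 4.
Since L = 4 > 1, the root test implies divergence.

diverges


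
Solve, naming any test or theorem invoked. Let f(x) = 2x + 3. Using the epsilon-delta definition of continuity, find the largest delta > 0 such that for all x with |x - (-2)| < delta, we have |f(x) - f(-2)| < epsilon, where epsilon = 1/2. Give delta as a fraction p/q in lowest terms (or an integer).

We compute f(-2) = 2*(-2) + 3 = -1.
|f(x) - f(-2)| = |2x + 3 - (-1)| = |2(x - (-2))| = 2|x - (-2)|.
We need 2|x - (-2)| < 1/2, i.e. |x - (-2)| < 1/2 / 2 = 1/4.
So any delta <= 1/4 works. Conversely, if delta > 1/4, then x = -2 + 1/4 satisfies |x - (-2)| = 1/4 < delta but |f(x) - f(-2)| = 2 * 1/4 = 1/2, which is not < 1/2; so no larger delta works.
Hence the largest such delta is 1/4.

1/4


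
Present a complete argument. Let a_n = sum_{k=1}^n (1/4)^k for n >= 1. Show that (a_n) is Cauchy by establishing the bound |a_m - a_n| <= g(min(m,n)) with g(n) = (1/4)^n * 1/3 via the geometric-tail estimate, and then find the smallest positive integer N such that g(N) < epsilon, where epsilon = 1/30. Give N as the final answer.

For m > n >= 1: |a_m - a_n| = sum_{k=n+1}^m (1/4)^k < sum_{k=n+1}^infinity (1/4)^k = (1/4)^(n+1) / (1 - 1/4) = (1/4)^n * (1/4) * (4/3) = (1/4)^n * 1/3.
So g(n) = (1/4)^n / 3. Since g(n) -> 0, (a_n) is Cauchy.
Now solve g(N) < 1/30: (1/4)^N / 3 < 1/30 <=> 4^N > 1 / (3 * 1/30) = 10.
Check powers of 4: 4^1 = 4 <= 10, 4^2 = 16 > 10.
So the smallest such N is 2. Check: g(2) = 1/(3 * 16) = 1/48 < 1/30.

2


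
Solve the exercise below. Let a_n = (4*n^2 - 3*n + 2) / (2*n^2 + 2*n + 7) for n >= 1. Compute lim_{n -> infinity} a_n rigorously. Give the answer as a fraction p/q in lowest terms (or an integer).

Divide numerator and denominator by n^2, the highest power:
numerator / n^2 = 4 - 3/n + 2/n^2
denominator / n^2 = 2 + 2/n + 7/n^2
As n -> infinity, all terms of the form c/n^k (k >= 1) tend to 0.
So numerator / n^2 -> 4 and denominator / n^2 -> 2.
Therefore lim a_n = 2.

2


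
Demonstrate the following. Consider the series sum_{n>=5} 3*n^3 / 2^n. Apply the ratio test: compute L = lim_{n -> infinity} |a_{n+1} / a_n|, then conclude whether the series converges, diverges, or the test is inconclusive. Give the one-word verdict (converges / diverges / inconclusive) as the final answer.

Let a_n denote the general term. Form the ratio a_{n+1}/a_n and simplify:
a_{n+1}/a_n = (n + 1)^3/(2*n^3)
Take the limit as n -> infinity: L = 1/2.
Since L = 1/2 < 1, the ratio test implies the series converges.

converges


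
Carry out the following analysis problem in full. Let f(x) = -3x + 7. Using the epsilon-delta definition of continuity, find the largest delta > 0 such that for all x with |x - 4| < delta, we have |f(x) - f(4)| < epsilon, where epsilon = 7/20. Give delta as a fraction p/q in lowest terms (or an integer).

We compute f(4) = -3*(4) + 7 = -5.
|f(x) - f(4)| = |-3x + 7 - (-5)| = |-3(x - 4)| = 3|x - 4|.
We need 3|x - 4| < 7/20, i.e. |x - 4| < 7/20 / 3 = 7/60.
So any delta <= 7/60 works. Conversely, if delta > 7/60, then x = 4 + 7/60 satisfies |x - 4| = 7/60 < delta but |f(x) - f(4)| = 3 * 7/60 = 7/20, which is not < 7/20; so no larger delta works.
Hence the largest such delta is 7/60.

7/60


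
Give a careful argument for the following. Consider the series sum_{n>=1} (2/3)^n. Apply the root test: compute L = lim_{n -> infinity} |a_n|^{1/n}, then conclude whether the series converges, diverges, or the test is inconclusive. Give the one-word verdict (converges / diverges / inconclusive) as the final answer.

Let a_n denote the general term. Form |a_n|^(1/n) and simplify:
|a_n|^(1/n) = 2/3
Take the limit as n -> infinity: L = 2/3.
Since L = 2/3 < 1, the root test implies convergence.

converges


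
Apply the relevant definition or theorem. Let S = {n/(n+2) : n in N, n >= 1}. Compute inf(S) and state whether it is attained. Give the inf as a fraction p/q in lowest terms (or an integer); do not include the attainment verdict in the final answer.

Analysis:
- Values: 1/3, 1/2, 3/5, 2/3, ... strictly increasing.
- Minimum is 1/3 (n=1); inf = 1/3 (attained).
- n/(n+2) = 1 - 2/(n+2) -> 1 from below as n -> infinity, and never equals 1.
- So sup = 1 (not attained).
Conclusion: inf(S) = 1/3, attained in S.

1/3


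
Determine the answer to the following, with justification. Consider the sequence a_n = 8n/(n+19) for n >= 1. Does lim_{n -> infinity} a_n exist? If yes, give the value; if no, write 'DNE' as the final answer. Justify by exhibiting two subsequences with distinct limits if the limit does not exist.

Examine the behaviour of a_n along subsequences.
Even-n subsequence a_{2k} = 8(2k)/(2k+19) -> 8. Odd-n subsequence a_{2k+1} = 8(2k+1)/(2k+20) -> 8. Both tend to 8, which suggests the limit is 8; verify directly.
|a_n - 8| = |8n - 8(n+19)| / (n+19) = 152/(n+19) < 152/n for every n >= 1.
Given epsilon > 0, choose a positive integer N > 152/epsilon. Then for all n >= N, |a_n - 8| < 152/n <= 152/N < epsilon.
So by the definition of the limit, lim a_n exists and equals 8.

8


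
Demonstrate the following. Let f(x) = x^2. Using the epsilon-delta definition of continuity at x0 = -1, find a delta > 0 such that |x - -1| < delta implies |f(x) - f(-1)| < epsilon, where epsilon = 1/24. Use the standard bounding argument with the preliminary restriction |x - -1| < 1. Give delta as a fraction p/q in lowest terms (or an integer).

Factor: |x^2 - (-1)^2| = |x - -1| * |x + -1|.
Impose |x - -1| < 1 first. Then |x + -1| = |(x - -1) + 2*(-1)| <= |x - -1| + 2*|-1| < 1 + 2 = 3.
So |x^2 - (-1)^2| < delta * 3.
We need delta * 3 <= 1/24, i.e. delta <= 1/24/3 = 1/72.
Since 1/72 < 1, this is tighter than 1; take delta = 1/72.
So delta = 1/72 works.

1/72


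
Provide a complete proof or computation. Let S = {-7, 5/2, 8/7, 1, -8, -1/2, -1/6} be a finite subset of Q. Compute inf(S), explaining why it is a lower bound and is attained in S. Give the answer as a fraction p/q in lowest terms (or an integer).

S is finite, so inf(S) = min(S).
Sorted increasing:
-8, -7, -1/2, -1/6, 1, 8/7, 5/2
The extremum is -8.
For every x in S, x >= -8. And -8 is in S, so it is attained.
Therefore inf(S) = -8.

-8


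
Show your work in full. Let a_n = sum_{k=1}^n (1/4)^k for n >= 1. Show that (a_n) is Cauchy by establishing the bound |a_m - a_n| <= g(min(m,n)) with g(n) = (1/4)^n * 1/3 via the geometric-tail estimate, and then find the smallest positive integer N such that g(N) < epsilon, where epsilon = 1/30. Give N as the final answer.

For m > n >= 1: |a_m - a_n| = sum_{k=n+1}^m (1/4)^k < sum_{k=n+1}^infinity (1/4)^k = (1/4)^(n+1) / (1 - 1/4) = (1/4)^n * (1/4) * (4/3) = (1/4)^n * 1/3.
So g(n) = (1/4)^n / 3. Since g(n) -> 0, (a_n) is Cauchy.
Now solve g(N) < 1/30: (1/4)^N / 3 < 1/30 <=> 4^N > 1 / (3 * 1/30) = 10.
Check powers of 4: 4^1 = 4 <= 10, 4^2 = 16 > 10.
So the smallest such N is 2. Check: g(2) = 1/(3 * 16) = 1/48 < 1/30.

2


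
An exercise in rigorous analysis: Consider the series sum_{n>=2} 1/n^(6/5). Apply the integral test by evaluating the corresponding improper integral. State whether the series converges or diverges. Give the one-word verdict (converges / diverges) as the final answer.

Let f(x) = x^(-6/5). Then f is positive, continuous, and decreasing on [2, infinity), so the integral test applies.
Compute the improper integral int_{2}^infinity f(x) dx:
  antiderivative F(x) = -5/x^(1/5).
  As x -> infinity, F(x) -> 0 (since p = 6/5 > 1).
  So int = F(infinity) - F(2) = 0 - (-5*2^(4/5)/2) = 5*2^(4/5)/2.
  Finite, so by the integral test, the series converges.

converges


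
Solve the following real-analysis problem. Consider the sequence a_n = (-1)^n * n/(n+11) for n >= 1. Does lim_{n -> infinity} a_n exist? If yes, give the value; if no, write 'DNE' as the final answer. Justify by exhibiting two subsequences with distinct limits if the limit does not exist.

Examine the behaviour of a_n along subsequences.
a_{2k} = 2k/(2k+11) -> 1. a_{2k+1} = -(2k+1)/(2k+12) -> -1.
Since these two subsequential limits are 1 and -1, distinct, the full sequence cannot converge (a convergent sequence has all subsequences tending to the same limit). So lim a_n does not exist.

DNE


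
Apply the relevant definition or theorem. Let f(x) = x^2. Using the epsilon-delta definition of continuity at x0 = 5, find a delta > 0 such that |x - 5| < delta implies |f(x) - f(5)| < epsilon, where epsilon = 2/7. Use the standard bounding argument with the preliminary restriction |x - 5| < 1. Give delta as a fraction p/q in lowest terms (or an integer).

Factor: |x^2 - (5)^2| = |x - 5| * |x + 5|.
Impose |x - 5| < 1 first. Then |x + 5| = |(x - 5) + 2*(5)| <= |x - 5| + 2*|5| < 1 + 10 = 11.
So |x^2 - (5)^2| < delta * 11.
We need delta * 11 <= 2/7, i.e. delta <= 2/7/11 = 2/77.
Since 2/77 < 1, this is tighter than 1; take delta = 2/77.
So delta = 2/77 works.

2/77


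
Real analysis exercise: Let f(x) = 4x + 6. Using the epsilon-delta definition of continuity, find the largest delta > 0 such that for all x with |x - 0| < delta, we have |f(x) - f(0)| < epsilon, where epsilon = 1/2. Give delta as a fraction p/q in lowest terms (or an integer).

We compute f(0) = 4*(0) + 6 = 6.
|f(x) - f(0)| = |4x + 6 - (6)| = |4(x - 0)| = 4|x - 0|.
We need 4|x - 0| < 1/2, i.e. |x - 0| < 1/2 / 4 = 1/8.
So any delta <= 1/8 works. Conversely, if delta > 1/8, then x = 0 + 1/8 satisfies |x - 0| = 1/8 < delta but |f(x) - f(0)| = 4 * 1/8 = 1/2, which is not < 1/2; so no larger delta works.
Hence the largest such delta is 1/8.

1/8


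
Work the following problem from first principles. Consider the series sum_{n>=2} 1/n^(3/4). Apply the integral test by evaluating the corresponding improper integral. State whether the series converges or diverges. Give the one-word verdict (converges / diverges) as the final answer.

Let f(x) = x^(-3/4). Then f is positive, continuous, and decreasing on [2, infinity), so the integral test applies.
Compute the improper integral int_{2}^infinity f(x) dx:
  antiderivative F(x) = 4*x^(1/4).
  As x -> infinity, F(x) -> infinity (since p = 3/4 < 1).
  So the integral diverges. By the integral test, the series diverges.

diverges


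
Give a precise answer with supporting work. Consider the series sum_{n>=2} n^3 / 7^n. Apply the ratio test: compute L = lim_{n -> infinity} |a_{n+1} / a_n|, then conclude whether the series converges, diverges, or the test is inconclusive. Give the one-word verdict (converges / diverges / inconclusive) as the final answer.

Let a_n denote the general term. Form the ratio a_{n+1}/a_n and simplify:
a_{n+1}/a_n = (n + 1)^3/(7*n^3)
Take the limit as n -> infinity: L = 1/7.
Since L = 1/7 < 1, the ratio test implies the series converges.

converges


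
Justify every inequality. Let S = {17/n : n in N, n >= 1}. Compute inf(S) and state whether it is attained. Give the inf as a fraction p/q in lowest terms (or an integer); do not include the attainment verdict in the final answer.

Analysis:
- Values: 17, 17/2, 17/3, 17/4, ... strictly decreasing.
- The maximum is 17 (n=1); sup = 17 (attained).
- The set is bounded below by 0; 17/n -> 0 so 0 is the greatest lower bound.
- 0 is not in the set, so inf = 0 is not attained.
Conclusion: inf(S) = 0, not attained in S.

0


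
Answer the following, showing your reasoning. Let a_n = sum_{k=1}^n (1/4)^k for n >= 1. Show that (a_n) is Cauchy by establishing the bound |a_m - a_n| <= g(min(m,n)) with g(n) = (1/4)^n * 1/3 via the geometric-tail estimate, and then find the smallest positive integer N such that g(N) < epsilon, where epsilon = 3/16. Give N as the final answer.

For m > n >= 1: |a_m - a_n| = sum_{k=n+1}^m (1/4)^k < sum_{k=n+1}^infinity (1/4)^k = (1/4)^(n+1) / (1 - 1/4) = (1/4)^n * (1/4) * (4/3) = (1/4)^n * 1/3.
So g(n) = (1/4)^n / 3. Since g(n) -> 0, (a_n) is Cauchy.
Now solve g(N) < 3/16: (1/4)^N / 3 < 3/16 <=> 4^N > 1 / (3 * 3/16) = 16/9.
Check powers of 4: 4^0 = 1 <= 16/9, 4^1 = 4 > 16/9.
So the smallest such N is 1. Check: g(1) = 1/(3 * 4) = 1/12 < 3/16.

1


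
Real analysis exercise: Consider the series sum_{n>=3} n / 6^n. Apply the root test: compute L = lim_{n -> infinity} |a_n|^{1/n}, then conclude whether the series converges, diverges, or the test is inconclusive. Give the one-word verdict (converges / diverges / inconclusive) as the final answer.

Let a_n denote the general term. Form |a_n|^(1/n) and simplify:
|a_n|^(1/n) = n^(1/n)/6
Take the limit as n -> infinity: L = 1/6.
Since L = 1/6 < 1, the root test implies convergence.

converges


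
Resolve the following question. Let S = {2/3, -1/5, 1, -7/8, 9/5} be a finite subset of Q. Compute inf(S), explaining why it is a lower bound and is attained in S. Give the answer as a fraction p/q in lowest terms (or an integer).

S is finite, so inf(S) = min(S).
Sorted increasing:
-7/8, -1/5, 2/3, 1, 9/5
The extremum is -7/8.
For every x in S, x >= -7/8. And -7/8 is in S, so it is attained.
Therefore inf(S) = -7/8.

-7/8


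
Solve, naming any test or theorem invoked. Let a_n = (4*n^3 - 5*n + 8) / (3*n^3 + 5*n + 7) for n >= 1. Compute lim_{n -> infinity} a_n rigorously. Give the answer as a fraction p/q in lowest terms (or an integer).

Divide numerator and denominator by n^3, the highest power:
numerator / n^3 = 4 - 5/n^2 + 8/n^3
denominator / n^3 = 3 + 5/n^2 + 7/n^3
As n -> infinity, all terms of the form c/n^k (k >= 1) tend to 0.
So numerator / n^3 -> 4 and denominator / n^3 -> 3.
Therefore lim a_n = 4/3.

4/3


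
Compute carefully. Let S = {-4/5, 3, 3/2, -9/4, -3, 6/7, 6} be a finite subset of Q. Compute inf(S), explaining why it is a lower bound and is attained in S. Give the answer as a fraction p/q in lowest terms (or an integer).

S is finite, so inf(S) = min(S).
Sorted increasing:
-3, -9/4, -4/5, 6/7, 3/2, 3, 6
The extremum is -3.
For every x in S, x >= -3. And -3 is in S, so it is attained.
Therefore inf(S) = -3.

-3


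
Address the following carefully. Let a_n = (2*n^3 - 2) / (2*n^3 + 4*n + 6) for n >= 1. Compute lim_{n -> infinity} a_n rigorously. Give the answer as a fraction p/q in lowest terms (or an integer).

Divide numerator and denominator by n^3, the highest power:
numerator / n^3 = 2 - 2/n^3
denominator / n^3 = 2 + 4/n^2 + 6/n^3
As n -> infinity, all terms of the form c/n^k (k >= 1) tend to 0.
So numerator / n^3 -> 2 and denominator / n^3 -> 2.
Therefore lim a_n = 1.

1


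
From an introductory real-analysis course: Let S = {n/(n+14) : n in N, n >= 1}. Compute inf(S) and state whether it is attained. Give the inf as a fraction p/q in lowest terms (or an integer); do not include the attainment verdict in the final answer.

Analysis:
- Values: 1/15, 1/8, 3/17, 2/9, ... strictly increasing.
- Minimum is 1/15 (n=1); inf = 1/15 (attained).
- n/(n+14) = 1 - 14/(n+14) -> 1 from below as n -> infinity, and never equals 1.
- So sup = 1 (not attained).
Conclusion: inf(S) = 1/15, attained in S.

1/15
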